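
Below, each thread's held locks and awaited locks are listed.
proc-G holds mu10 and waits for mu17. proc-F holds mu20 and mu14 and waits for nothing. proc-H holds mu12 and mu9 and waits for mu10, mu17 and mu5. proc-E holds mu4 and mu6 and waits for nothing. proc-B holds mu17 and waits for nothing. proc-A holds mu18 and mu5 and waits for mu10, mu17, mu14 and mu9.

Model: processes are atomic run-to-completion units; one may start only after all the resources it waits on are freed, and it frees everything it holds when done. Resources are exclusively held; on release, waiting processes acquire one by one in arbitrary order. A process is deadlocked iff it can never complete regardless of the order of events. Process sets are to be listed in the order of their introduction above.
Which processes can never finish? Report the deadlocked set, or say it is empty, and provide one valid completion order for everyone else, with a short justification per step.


The deadlocked set is proc-H and proc-A.
Key observation: along proc-H -> proc-A -> proc-H, each member waits on what the next one holds — a deadlock; no other process is dragged down with it.
One completion order for the rest: proc-E, proc-B, proc-G, proc-F.
Walking it through:
  proc-E: no waits; runs immediately, freeing mu4 and mu6
  proc-B: no waits; runs immediately, freeing mu17
  proc-G waits on mu17 — all released -> runs and releases mu10
  proc-F: no waits; runs immediately, freeing mu20 and mu14


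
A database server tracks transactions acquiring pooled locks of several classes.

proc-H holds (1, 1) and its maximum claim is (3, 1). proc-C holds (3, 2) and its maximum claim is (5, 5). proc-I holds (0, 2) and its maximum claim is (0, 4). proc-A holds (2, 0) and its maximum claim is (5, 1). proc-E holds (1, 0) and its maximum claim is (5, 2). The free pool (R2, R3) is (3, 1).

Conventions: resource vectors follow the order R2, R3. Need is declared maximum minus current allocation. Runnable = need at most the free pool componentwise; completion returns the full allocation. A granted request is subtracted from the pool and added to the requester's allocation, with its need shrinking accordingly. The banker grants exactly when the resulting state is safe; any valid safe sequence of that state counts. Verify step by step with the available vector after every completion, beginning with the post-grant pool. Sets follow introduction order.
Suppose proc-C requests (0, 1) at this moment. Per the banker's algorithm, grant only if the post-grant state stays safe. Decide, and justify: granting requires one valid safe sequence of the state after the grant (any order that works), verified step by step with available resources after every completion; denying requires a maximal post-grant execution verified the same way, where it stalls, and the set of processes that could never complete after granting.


DENY: after the grant no complete ordering would exist.
Key observation: proc-H, proc-A can finish, but then (6, 1) is all there is, and the blocked group's R3 demands exceed it.
Pretend the grant happened; the run proc-H, proc-A goes as far as possible. Step-by-step check:
  pool = (3, 0)
  proc-H: need (2, 0) fits (3, 0); releases (1, 1), pool now (4, 1)
  proc-A: need (3, 1) fits (4, 1); releases (2, 0), pool now (6, 1)
  proc-C still needs (2, 2) but only (6, 1) is free — short on R3
  proc-I still needs (0, 2) but only (6, 1) is free — short on R3
  proc-E still needs (4, 2) but only (6, 1) is free — short on R3
Post-grant, the permanently blocked set is proc-C, proc-I and proc-E.


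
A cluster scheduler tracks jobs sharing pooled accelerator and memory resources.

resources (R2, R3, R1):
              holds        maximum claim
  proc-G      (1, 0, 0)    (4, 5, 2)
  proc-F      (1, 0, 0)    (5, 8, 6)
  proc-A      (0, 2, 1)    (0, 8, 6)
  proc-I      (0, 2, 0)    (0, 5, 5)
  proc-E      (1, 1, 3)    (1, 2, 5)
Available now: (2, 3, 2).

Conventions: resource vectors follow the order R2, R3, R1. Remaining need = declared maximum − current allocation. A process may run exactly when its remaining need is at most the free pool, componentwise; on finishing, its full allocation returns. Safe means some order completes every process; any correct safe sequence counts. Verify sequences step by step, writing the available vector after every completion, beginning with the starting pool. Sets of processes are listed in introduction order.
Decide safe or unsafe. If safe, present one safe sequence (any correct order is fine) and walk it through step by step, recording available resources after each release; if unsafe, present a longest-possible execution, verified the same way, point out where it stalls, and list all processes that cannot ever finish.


SAFE — a valid safe sequence is proc-E, proc-I, proc-G, proc-A, proc-F.
Key observation: reading the order forward, proc-E is the first process whose need (0, 1, 2) meets the free pool (2, 3, 2) exactly on a resource it requests.
Step-by-step check:
  pool = (2, 3, 2)
  proc-E: need (0, 1, 2) fits (2, 3, 2); releases (1, 1, 3), pool now (3, 4, 5)
  proc-I: need (0, 3, 5) fits (3, 4, 5); releases (0, 2, 0), pool now (3, 6, 5)
  proc-G: need (3, 5, 2) fits (3, 6, 5); releases (1, 0, 0), pool now (4, 6, 5)
  proc-A: need (0, 6, 5) fits (4, 6, 5); releases (0, 2, 1), pool now (4, 8, 6)
  proc-F: need (4, 8, 6) fits (4, 8, 6); releases (1, 0, 0), pool now (5, 8, 6)


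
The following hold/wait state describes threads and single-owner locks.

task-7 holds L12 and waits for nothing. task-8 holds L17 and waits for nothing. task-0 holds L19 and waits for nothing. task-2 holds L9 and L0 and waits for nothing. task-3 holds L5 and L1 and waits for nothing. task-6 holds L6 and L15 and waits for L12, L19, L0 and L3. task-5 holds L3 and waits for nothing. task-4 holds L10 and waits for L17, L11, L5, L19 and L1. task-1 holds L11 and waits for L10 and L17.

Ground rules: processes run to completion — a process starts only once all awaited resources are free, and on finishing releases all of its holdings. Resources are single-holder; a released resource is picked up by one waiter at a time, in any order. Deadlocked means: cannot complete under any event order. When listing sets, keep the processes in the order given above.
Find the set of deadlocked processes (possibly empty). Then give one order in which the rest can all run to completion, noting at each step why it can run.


Deadlocked set: task-4 and task-1.
Key observation: task-4 -> task-1 -> task-4 is a circular wait — nothing in it can go first; no other process is dragged down with it.
One completion order for the rest: task-5, task-7, task-2, task-8, task-0, task-6, task-3.
Check, step by step:
  task-5 waits on nothing -> runs at once and releases L3
  task-7 waits on nothing -> runs at once and releases L12
  task-2 waits on nothing -> runs at once and releases L9 and L0
  task-8 waits on nothing -> runs at once and releases L17
  task-0 waits on nothing -> runs at once and releases L19
  run task-6 (all its waits — L12, L19, L0 and L3 — are resolved); releases L6 and L15
  task-3 waits on nothing -> runs at once and releases L5 and L1


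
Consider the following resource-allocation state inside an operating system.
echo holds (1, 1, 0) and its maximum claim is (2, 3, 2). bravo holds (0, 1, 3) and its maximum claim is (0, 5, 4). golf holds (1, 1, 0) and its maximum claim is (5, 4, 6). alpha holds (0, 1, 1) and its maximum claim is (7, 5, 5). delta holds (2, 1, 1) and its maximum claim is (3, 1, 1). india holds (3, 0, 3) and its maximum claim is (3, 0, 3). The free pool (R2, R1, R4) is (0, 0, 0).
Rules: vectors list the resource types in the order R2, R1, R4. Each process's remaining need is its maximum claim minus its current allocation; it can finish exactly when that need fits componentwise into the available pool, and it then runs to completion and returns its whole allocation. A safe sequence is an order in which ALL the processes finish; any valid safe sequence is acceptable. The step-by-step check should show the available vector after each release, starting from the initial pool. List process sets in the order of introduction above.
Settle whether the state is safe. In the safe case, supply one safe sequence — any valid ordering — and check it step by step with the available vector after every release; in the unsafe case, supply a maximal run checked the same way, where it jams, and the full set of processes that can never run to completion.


UNSAFE — no complete ordering exists.
Key observation: R1 is the bottleneck — with india, delta done the pool holds (5, 1, 4), short of every remaining need.
The run india, delta cannot be extended any further. Step-by-step check:
  pool = (0, 0, 0)
  india needs (0, 0, 0) <= (0, 0, 0) -> finishes; pool += (3, 0, 3) = (3, 0, 3)
  delta needs (1, 0, 0) <= (3, 0, 3) -> finishes; pool += (2, 1, 1) = (5, 1, 4)
  blocked: echo wants (1, 2, 2), pool (5, 1, 4) — not enough R1
  blocked: bravo wants (0, 4, 1), pool (5, 1, 4) — not enough R1
  blocked: golf wants (4, 3, 6), pool (5, 1, 4) — not enough R1 and R4
  blocked: alpha wants (7, 4, 4), pool (5, 1, 4) — not enough R2 and R1
Permanently blocked: echo, bravo, golf and alpha.


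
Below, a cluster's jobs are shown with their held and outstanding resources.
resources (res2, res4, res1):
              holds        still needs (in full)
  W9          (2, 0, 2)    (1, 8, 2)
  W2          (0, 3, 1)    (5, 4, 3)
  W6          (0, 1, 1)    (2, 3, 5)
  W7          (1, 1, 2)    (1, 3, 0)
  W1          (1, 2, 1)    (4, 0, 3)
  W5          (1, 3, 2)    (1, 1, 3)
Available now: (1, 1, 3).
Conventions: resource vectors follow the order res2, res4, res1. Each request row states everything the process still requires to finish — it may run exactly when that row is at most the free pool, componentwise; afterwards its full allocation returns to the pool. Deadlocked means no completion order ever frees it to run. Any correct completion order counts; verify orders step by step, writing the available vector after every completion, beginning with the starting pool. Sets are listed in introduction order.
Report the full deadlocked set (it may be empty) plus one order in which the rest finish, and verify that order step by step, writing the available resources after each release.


Deadlocked: W9, W2 and W1.
Key observation: after W5, W6, W7 the pool peaks at (3, 6, 8), and each blocked process is short somewhere: W9 on res4; W2 on res2; W1 on res2.
A valid finishing order for the others: W5, W6, W7. Step-by-step check:
  pool = (1, 1, 3)
  W5 needs (1, 1, 3) <= (1, 1, 3) -> finishes; pool += (1, 3, 2) = (2, 4, 5)
  W6 needs (2, 3, 5) <= (2, 4, 5) -> finishes; pool += (0, 1, 1) = (2, 5, 6)
  W7 needs (1, 3, 0) <= (2, 5, 6) -> finishes; pool += (1, 1, 2) = (3, 6, 8)
The stuck group stays short no matter what:
  blocked: W9 wants (1, 8, 2), pool (3, 6, 8) — not enough res4
  blocked: W2 wants (5, 4, 3), pool (3, 6, 8) — not enough res2
  blocked: W1 wants (4, 0, 3), pool (3, 6, 8) — not enough res2


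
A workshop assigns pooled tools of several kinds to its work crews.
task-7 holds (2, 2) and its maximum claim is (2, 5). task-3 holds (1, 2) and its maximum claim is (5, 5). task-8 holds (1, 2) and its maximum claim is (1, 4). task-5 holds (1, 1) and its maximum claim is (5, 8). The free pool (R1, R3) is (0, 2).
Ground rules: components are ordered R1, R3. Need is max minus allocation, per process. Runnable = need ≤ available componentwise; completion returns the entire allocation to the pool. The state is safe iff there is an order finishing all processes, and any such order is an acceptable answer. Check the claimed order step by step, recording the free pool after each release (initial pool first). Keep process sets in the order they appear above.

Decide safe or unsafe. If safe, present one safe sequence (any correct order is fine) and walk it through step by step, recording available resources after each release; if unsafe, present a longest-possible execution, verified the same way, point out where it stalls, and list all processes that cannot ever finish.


The state is UNSAFE.
Key observation: task-8, task-7 can finish, but then (3, 6) is all there is, and the blocked group's R1 demands exceed it.
The run task-8, task-7 cannot be extended any further. Walking it through:
  pool = (0, 2)
  run task-8 (needs (0, 2), free (0, 2)); after release of (1, 2) the pool is (1, 4)
  run task-7 (needs (0, 3), free (1, 4)); after release of (2, 2) the pool is (3, 6)
  blocked: task-3 wants (4, 3), pool (3, 6) — not enough R1
  blocked: task-5 wants (4, 7), pool (3, 6) — not enough R1 and R3
Processes that can never finish: task-3 and task-5.


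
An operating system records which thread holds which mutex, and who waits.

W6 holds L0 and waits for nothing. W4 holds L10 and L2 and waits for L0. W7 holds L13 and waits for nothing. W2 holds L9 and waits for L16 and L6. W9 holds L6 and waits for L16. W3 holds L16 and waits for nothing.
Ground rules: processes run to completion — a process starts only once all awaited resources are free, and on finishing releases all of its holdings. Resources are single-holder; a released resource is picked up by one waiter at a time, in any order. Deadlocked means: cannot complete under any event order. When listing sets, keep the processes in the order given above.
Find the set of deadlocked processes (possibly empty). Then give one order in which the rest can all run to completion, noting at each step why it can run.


The deadlocked set is empty.
Key observation: all waits point, directly or indirectly, at processes that can finish, so nothing is permanently blocked.
A valid finishing order for the others: W6, W3, W9, W2, W7, W4.
Step-by-step check:
  W6: no waits; runs immediately, freeing L0
  W3: no waits; runs immediately, freeing L16
  run W9 (all its waits — L16 — are resolved); releases L6
  run W2 (all its waits — L16 and L6 — are resolved); releases L9
  W7: no waits; runs immediately, freeing L13
  run W4 (all its waits — L0 — are resolved); releases L10 and L2


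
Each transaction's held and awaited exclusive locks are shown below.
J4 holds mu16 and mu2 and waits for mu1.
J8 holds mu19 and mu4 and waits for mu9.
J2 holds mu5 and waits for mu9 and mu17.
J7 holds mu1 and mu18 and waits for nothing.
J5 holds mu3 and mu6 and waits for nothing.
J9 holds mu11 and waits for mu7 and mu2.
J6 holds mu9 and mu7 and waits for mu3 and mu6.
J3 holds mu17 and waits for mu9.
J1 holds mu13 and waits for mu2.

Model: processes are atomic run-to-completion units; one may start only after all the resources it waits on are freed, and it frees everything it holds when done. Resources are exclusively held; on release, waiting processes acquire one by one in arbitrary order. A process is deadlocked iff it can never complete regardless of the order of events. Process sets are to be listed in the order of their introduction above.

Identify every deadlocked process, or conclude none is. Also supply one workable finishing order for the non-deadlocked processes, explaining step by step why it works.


The deadlocked set is empty.
Key observation: the waits form no ring: some process can always run, and its releases unblock the others one by one.
The rest can finish in the order J5, J7, J4, J6, J9, J8, J1, J3, J2.
Verifying each step:
  run J5 (it waits on nothing); releases mu3 and mu6
  run J7 (it waits on nothing); releases mu1 and mu18
  J4 waits on mu1 — all released -> runs and releases mu16 and mu2
  J6 waits on mu3 and mu6 — all released -> runs and releases mu9 and mu7
  J9 waits on mu7 and mu2 — all released -> runs and releases mu11
  J8 waits on mu9 — all released -> runs and releases mu19 and mu4
  J1 waits on mu2 — all released -> runs and releases mu13
  J3 waits on mu9 — all released -> runs and releases mu17
  J2 waits on mu9 and mu17 — all released -> runs and releases mu5


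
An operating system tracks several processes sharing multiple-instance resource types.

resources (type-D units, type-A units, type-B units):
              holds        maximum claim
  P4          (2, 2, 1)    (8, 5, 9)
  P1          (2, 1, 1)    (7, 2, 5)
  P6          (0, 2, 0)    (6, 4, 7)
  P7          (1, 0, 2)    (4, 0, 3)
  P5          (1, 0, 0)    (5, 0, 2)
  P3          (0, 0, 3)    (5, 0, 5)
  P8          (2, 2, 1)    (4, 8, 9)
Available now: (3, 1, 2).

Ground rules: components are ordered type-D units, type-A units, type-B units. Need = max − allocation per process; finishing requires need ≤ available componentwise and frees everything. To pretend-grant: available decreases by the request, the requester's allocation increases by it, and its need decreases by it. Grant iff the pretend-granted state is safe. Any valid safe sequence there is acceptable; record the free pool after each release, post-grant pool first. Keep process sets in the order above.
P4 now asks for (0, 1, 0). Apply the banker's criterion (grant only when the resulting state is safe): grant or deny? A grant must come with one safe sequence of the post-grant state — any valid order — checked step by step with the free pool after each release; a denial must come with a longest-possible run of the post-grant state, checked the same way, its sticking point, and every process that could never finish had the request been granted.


DENY — the pretend-granted state is unsafe.
Key observation: the pool after P7, P5, P3 is (5, 0, 7); every surviving request exceeds it in type-A units, so progress ends there.
On the post-grant state, P7, P5, P3 is a maximal run — nothing extends it. Walking it through:
  pool = (3, 0, 2)
  run P7 (needs (3, 0, 1), free (3, 0, 2)); after release of (1, 0, 2) the pool is (4, 0, 4)
  run P5 (needs (4, 0, 2), free (4, 0, 4)); after release of (1, 0, 0) the pool is (5, 0, 4)
  run P3 (needs (5, 0, 2), free (5, 0, 4)); after release of (0, 0, 3) the pool is (5, 0, 7)
  blocked: P4 wants (6, 2, 8), pool (5, 0, 7) — not enough type-D units, type-A units and type-B units
  blocked: P1 wants (5, 1, 4), pool (5, 0, 7) — not enough type-A units
  blocked: P6 wants (6, 2, 7), pool (5, 0, 7) — not enough type-D units and type-A units
  blocked: P8 wants (2, 6, 8), pool (5, 0, 7) — not enough type-A units and type-B units
Had the request been granted, P4, P1, P6 and P8 could never finish.


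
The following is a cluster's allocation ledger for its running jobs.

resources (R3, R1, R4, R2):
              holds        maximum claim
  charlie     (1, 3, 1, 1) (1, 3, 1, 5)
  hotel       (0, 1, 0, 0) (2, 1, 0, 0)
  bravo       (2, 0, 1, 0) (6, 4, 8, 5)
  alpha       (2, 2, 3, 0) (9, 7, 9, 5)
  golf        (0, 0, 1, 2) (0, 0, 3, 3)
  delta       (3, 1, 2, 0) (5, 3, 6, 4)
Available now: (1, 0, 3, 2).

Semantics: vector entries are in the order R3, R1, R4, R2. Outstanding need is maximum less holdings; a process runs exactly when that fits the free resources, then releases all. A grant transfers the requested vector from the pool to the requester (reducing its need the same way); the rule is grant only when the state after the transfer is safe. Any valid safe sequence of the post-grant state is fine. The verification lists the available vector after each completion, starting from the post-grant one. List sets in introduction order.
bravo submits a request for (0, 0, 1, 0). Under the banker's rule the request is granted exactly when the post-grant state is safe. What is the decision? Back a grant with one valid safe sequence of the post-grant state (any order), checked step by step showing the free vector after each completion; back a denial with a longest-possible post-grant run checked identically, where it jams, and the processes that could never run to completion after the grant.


GRANT — the state after the grant stays safe, e.g. via golf, charlie, delta, bravo, hotel, alpha.
Key observation: after the grant the pool drops to (1, 0, 2, 2), which still lets golf finish first and unwind the rest.
Verifying the post-grant state step by step:
  pool = (1, 0, 2, 2)
  golf needs (0, 0, 2, 1) <= (1, 0, 2, 2) -> finishes; pool += (0, 0, 1, 2) = (1, 0, 3, 4)
  charlie needs (0, 0, 0, 4) <= (1, 0, 3, 4) -> finishes; pool += (1, 3, 1, 1) = (2, 3, 4, 5)
  delta needs (2, 2, 4, 4) <= (2, 3, 4, 5) -> finishes; pool += (3, 1, 2, 0) = (5, 4, 6, 5)
  bravo needs (4, 4, 6, 5) <= (5, 4, 6, 5) -> finishes; pool += (2, 0, 2, 0) = (7, 4, 8, 5)
  hotel needs (2, 0, 0, 0) <= (7, 4, 8, 5) -> finishes; pool += (0, 1, 0, 0) = (7, 5, 8, 5)
  alpha needs (7, 5, 6, 5) <= (7, 5, 8, 5) -> finishes; pool += (2, 2, 3, 0) = (9, 7, 11, 5)


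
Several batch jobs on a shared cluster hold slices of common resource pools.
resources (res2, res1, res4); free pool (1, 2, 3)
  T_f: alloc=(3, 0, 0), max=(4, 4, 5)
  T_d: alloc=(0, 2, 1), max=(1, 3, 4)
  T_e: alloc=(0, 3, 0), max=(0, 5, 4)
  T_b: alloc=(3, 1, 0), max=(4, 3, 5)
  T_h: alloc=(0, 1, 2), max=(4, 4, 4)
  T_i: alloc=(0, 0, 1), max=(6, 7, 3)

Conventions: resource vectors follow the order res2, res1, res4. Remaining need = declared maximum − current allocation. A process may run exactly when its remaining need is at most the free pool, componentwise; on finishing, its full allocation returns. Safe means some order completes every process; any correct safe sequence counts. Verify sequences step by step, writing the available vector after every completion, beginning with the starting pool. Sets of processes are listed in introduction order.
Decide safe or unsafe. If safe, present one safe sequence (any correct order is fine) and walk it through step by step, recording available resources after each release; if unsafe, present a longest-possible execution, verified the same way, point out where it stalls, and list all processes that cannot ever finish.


The state is UNSAFE.
Key observation: after T_d, T_e the pool peaks at (1, 7, 4), and each blocked process is short somewhere: T_f on res4; T_b on res4; T_h on res2; T_i on res2.
The run T_d, T_e cannot be extended any further. Step-by-step check:
  pool = (1, 2, 3)
  run T_d (needs (1, 1, 3), free (1, 2, 3)); after release of (0, 2, 1) the pool is (1, 4, 4)
  run T_e (needs (0, 2, 4), free (1, 4, 4)); after release of (0, 3, 0) the pool is (1, 7, 4)
  blocked: T_f wants (1, 4, 5), pool (1, 7, 4) — not enough res4
  blocked: T_b wants (1, 2, 5), pool (1, 7, 4) — not enough res4
  blocked: T_h wants (4, 3, 2), pool (1, 7, 4) — not enough res2
  blocked: T_i wants (6, 7, 2), pool (1, 7, 4) — not enough res2
Permanently blocked: T_f, T_b, T_h and T_i.


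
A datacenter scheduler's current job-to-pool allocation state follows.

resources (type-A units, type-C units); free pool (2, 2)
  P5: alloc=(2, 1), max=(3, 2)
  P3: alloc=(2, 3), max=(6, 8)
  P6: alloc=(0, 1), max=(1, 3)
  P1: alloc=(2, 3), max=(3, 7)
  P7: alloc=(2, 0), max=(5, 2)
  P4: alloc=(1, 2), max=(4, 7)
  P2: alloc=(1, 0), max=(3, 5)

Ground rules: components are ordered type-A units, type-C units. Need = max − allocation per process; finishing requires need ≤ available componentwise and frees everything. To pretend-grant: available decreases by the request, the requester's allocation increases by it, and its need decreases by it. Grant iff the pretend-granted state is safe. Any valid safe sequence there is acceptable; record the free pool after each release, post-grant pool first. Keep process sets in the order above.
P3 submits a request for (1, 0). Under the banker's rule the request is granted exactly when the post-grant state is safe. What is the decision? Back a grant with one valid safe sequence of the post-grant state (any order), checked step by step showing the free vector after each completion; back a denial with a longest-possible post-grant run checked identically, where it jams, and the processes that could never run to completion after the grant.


GRANT — the state after the grant stays safe, e.g. via P6, P5, P7, P1, P4, P2, P3.
Key observation: (1, 2) free after granting still covers P6 first, and each release covers the next.
Step-by-step check of the post-grant state:
  pool = (1, 2)
  P6: need (1, 2) fits (1, 2); releases (0, 1), pool now (1, 3)
  P5: need (1, 1) fits (1, 3); releases (2, 1), pool now (3, 4)
  P7: need (3, 2) fits (3, 4); releases (2, 0), pool now (5, 4)
  P1: need (1, 4) fits (5, 4); releases (2, 3), pool now (7, 7)
  P4: need (3, 5) fits (7, 7); releases (1, 2), pool now (8, 9)
  P2: need (2, 5) fits (8, 9); releases (1, 0), pool now (9, 9)
  P3: need (3, 5) fits (9, 9); releases (3, 3), pool now (12, 12)


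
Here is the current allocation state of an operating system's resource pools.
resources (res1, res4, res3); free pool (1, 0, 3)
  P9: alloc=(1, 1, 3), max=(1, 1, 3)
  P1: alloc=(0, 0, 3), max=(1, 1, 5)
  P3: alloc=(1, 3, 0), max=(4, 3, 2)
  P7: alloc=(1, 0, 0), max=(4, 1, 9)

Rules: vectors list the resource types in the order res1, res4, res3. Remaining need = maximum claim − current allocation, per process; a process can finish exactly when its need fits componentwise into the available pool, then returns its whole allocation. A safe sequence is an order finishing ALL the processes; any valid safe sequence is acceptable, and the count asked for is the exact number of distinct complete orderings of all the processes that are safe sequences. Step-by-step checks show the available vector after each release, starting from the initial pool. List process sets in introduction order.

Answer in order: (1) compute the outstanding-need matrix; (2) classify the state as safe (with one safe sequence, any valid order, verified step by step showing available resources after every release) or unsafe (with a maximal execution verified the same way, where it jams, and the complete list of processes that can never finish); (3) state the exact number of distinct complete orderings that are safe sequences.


(1) Need matrix, components ordered res1, res4, res3:
  P9: (0, 0, 0)
  P1: (1, 1, 2)
  P3: (3, 0, 2)
  P7: (3, 1, 9)
(2) The state is UNSAFE.
Key observation: no order helps: past P9, P1, the free pool tops out at (2, 1, 9), below what each blocked process needs in res1.
Going as far as possible: P9, P1; after that, nothing fits. Walking it through:
  pool = (1, 0, 3)
  run P9 (needs (0, 0, 0), free (1, 0, 3)); after release of (1, 1, 3) the pool is (2, 1, 6)
  run P1 (needs (1, 1, 2), free (2, 1, 6)); after release of (0, 0, 3) the pool is (2, 1, 9)
  P3 still needs (3, 0, 2) but only (2, 1, 9) is free — short on res1
  P7 still needs (3, 1, 9) but only (2, 1, 9) is free — short on res1
Never able to finish: P3 and P7.
(3) The exact count: 0 of the possible complete orderings are safe sequences.


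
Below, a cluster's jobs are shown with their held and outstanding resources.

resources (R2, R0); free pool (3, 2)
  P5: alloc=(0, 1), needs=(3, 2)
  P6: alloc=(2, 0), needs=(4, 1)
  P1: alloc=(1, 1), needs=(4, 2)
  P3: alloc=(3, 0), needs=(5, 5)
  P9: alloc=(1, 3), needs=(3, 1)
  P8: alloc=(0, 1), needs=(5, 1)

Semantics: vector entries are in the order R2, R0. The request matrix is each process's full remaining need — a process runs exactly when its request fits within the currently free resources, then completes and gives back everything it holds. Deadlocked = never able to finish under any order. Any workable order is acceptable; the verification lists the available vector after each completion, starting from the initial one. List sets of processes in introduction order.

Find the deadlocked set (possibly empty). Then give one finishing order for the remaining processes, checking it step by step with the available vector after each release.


Nothing here is deadlocked.
Key observation: P5 fits the free pool immediately, and its release cascades until everyone finishes.
One completion order for the rest: P5, P9, P1, P6, P8, P3. Verifying each step:
  pool = (3, 2)
  P5: need (3, 2) fits (3, 2); releases (0, 1), pool now (3, 3)
  P9: need (3, 1) fits (3, 3); releases (1, 3), pool now (4, 6)
  P1: need (4, 2) fits (4, 6); releases (1, 1), pool now (5, 7)
  P6: need (4, 1) fits (5, 7); releases (2, 0), pool now (7, 7)
  P8: need (5, 1) fits (7, 7); releases (0, 1), pool now (7, 8)
  P3: need (5, 5) fits (7, 8); releases (3, 0), pool now (10, 8)


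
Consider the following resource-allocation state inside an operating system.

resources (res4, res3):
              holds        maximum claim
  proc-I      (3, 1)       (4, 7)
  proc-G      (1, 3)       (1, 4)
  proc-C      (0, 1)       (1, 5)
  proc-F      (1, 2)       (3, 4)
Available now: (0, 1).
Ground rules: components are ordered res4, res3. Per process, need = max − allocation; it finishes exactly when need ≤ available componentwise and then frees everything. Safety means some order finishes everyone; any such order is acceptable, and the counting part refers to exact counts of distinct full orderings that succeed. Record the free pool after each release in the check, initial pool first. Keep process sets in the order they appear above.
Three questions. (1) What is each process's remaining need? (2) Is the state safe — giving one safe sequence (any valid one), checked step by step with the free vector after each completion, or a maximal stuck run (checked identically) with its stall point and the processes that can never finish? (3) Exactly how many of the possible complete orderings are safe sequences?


(1) Outstanding need per process (order res4, res3):
  proc-I: (1, 6)
  proc-G: (0, 1)
  proc-C: (1, 4)
  proc-F: (2, 2)
(2) UNSAFE — no complete ordering exists.
Key observation: after proc-G, proc-C the pool peaks at (1, 5), and each blocked process is short somewhere: proc-I on res3; proc-F on res4.
The run proc-G, proc-C cannot be extended any further. Walking it through:
  pool = (0, 1)
  proc-G needs (0, 1) <= (0, 1) -> finishes; pool += (1, 3) = (1, 4)
  proc-C needs (1, 4) <= (1, 4) -> finishes; pool += (0, 1) = (1, 5)
  proc-I still needs (1, 6) but only (1, 5) is free — short on res3
  proc-F still needs (2, 2) but only (1, 5) is free — short on res4
Permanently blocked: proc-I and proc-F.
(3) Precisely 0 of the possible complete orderings are safe sequences.


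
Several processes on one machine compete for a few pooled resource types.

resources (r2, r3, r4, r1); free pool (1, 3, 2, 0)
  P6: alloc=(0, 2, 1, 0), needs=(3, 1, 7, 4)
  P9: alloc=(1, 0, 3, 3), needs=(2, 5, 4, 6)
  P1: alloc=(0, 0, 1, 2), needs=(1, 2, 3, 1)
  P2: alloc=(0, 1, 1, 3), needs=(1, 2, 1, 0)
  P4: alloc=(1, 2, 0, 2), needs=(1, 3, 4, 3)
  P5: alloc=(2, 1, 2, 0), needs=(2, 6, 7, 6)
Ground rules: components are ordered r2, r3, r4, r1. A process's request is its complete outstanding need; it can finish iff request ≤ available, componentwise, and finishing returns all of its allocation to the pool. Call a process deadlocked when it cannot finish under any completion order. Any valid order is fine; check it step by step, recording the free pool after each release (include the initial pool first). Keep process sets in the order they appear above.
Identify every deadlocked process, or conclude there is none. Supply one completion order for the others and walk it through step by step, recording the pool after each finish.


Nothing here is deadlocked.
Key observation: P2 leads a chain of completions in which each release enables another process.
One completion order for the rest: P2, P1, P4, P9, P5, P6. Walking it through:
  pool = (1, 3, 2, 0)
  P2: need (1, 2, 1, 0) fits (1, 3, 2, 0); releases (0, 1, 1, 3), pool now (1, 4, 3, 3)
  P1: need (1, 2, 3, 1) fits (1, 4, 3, 3); releases (0, 0, 1, 2), pool now (1, 4, 4, 5)
  P4: need (1, 3, 4, 3) fits (1, 4, 4, 5); releases (1, 2, 0, 2), pool now (2, 6, 4, 7)
  P9: need (2, 5, 4, 6) fits (2, 6, 4, 7); releases (1, 0, 3, 3), pool now (3, 6, 7, 10)
  P5: need (2, 6, 7, 6) fits (3, 6, 7, 10); releases (2, 1, 2, 0), pool now (5, 7, 9, 10)
  P6: need (3, 1, 7, 4) fits (5, 7, 9, 10); releases (0, 2, 1, 0), pool now (5, 9, 10, 10)


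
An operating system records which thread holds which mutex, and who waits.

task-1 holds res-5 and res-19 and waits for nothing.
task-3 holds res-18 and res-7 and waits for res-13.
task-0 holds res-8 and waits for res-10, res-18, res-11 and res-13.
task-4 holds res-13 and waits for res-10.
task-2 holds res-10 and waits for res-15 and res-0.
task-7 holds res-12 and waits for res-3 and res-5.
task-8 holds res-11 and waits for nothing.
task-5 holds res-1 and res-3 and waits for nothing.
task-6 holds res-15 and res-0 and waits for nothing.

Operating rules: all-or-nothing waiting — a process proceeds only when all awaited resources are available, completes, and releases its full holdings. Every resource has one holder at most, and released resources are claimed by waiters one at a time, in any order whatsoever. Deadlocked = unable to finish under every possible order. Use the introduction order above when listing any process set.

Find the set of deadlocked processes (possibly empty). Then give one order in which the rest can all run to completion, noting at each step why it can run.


The deadlocked set is empty.
Key observation: although several processes wait, no cycle exists — each chain bottoms out at a free runner.
One completion order for the rest: task-1, task-5, task-6, task-2, task-4, task-8, task-7, task-3, task-0.
Walking it through:
  task-1 waits on nothing -> runs at once and releases res-5 and res-19
  task-5 waits on nothing -> runs at once and releases res-1 and res-3
  task-6 waits on nothing -> runs at once and releases res-15 and res-0
  task-2: everything it awaited (res-15 and res-0) is free; runs, freeing res-10
  task-4: everything it awaited (res-10) is free; runs, freeing res-13
  task-8 waits on nothing -> runs at once and releases res-11
  task-7: everything it awaited (res-3 and res-5) is free; runs, freeing res-12
  task-3: everything it awaited (res-13) is free; runs, freeing res-18 and res-7
  task-0: everything it awaited (res-10, res-18, res-11 and res-13) is free; runs, freeing res-8


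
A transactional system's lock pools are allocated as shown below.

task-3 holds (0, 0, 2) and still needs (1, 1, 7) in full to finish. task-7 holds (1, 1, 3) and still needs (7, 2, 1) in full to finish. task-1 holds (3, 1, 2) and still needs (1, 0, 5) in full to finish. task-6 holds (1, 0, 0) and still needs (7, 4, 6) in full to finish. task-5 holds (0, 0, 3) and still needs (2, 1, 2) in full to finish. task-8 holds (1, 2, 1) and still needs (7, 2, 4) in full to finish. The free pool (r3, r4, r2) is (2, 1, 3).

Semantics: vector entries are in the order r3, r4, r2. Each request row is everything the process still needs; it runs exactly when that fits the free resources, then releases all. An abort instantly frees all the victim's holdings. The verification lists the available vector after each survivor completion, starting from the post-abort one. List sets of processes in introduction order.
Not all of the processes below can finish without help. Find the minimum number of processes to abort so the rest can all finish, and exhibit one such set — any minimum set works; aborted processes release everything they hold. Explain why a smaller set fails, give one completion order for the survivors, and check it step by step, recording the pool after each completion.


Minimum abort set: task-7 and task-6.
Key observation: no ordering could ever have run task-8 before the abort of task-7 and task-6; with (2, 1, 3) back in the pool it fits at step 4.
No one abort is enough; case by case: task-3 alone leaves task-7 blocked (short on r3); task-7 alone leaves task-6 blocked (short on r3 and r4); task-1 alone leaves task-7 blocked (short on r3); task-6 alone leaves task-7 blocked (short on r3); task-5 alone leaves task-7 blocked (short on r3); task-8 alone leaves task-7 blocked (short on r3).
The survivors complete as task-5, task-1, task-3, task-8. Verifying each step (starting from the post-abort pool):
  pool = (4, 2, 6)
  task-5: need (2, 1, 2) fits (4, 2, 6); releases (0, 0, 3), pool now (4, 2, 9)
  task-1: need (1, 0, 5) fits (4, 2, 9); releases (3, 1, 2), pool now (7, 3, 11)
  task-3: need (1, 1, 7) fits (7, 3, 11); releases (0, 0, 2), pool now (7, 3, 13)
  task-8: need (7, 2, 4) fits (7, 3, 13); releases (1, 2, 1), pool now (8, 5, 14)


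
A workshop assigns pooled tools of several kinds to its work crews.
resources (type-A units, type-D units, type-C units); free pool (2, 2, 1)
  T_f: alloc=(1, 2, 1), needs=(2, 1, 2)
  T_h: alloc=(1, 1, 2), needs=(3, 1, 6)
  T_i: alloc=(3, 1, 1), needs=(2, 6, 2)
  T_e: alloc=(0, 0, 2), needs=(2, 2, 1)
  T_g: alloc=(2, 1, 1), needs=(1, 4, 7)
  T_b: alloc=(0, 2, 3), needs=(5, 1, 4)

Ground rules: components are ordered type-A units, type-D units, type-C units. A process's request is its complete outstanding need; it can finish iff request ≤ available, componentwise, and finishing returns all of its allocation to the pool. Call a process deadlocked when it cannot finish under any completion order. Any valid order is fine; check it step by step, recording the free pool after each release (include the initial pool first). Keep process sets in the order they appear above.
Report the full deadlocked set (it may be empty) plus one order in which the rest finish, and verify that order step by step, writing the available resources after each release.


Deadlocked set: T_h, T_i, T_g and T_b.
Key observation: after T_e, T_f the pool peaks at (3, 4, 4), and each blocked process is short somewhere: T_h on type-C units; T_i on type-D units; T_g on type-C units; T_b on type-A units.
One completion order for the rest: T_e, T_f. Step-by-step check:
  pool = (2, 2, 1)
  T_e: need (2, 2, 1) fits (2, 2, 1); releases (0, 0, 2), pool now (2, 2, 3)
  T_f: need (2, 1, 2) fits (2, 2, 3); releases (1, 2, 1), pool now (3, 4, 4)
The blocked processes can never fit:
  T_h cannot run: need (3, 1, 6) vs free (3, 4, 4) (insufficient type-C units)
  T_i cannot run: need (2, 6, 2) vs free (3, 4, 4) (insufficient type-D units)
  T_g cannot run: need (1, 4, 7) vs free (3, 4, 4) (insufficient type-C units)
  T_b cannot run: need (5, 1, 4) vs free (3, 4, 4) (insufficient type-A units)


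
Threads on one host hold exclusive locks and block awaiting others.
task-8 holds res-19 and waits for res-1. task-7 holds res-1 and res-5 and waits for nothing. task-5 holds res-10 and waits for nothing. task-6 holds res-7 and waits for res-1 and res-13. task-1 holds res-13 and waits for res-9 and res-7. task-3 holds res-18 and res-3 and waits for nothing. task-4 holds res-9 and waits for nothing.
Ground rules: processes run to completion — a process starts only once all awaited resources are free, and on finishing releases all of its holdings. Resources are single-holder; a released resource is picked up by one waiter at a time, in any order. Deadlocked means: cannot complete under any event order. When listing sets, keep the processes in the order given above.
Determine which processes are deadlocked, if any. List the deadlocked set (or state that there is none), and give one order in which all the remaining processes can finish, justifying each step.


The deadlocked set is task-6 and task-1.
Key observation: task-6 -> task-1 -> task-6 is a circular wait — nothing in it can go first; no other process is dragged down with it.
The rest can finish in the order task-7, task-3, task-4, task-8, task-5.
Verifying each step:
  task-7: no waits; runs immediately, freeing res-1 and res-5
  task-3: no waits; runs immediately, freeing res-18 and res-3
  task-4: no waits; runs immediately, freeing res-9
  run task-8 (all its waits — res-1 — are resolved); releases res-19
  task-5: no waits; runs immediately, freeing res-10


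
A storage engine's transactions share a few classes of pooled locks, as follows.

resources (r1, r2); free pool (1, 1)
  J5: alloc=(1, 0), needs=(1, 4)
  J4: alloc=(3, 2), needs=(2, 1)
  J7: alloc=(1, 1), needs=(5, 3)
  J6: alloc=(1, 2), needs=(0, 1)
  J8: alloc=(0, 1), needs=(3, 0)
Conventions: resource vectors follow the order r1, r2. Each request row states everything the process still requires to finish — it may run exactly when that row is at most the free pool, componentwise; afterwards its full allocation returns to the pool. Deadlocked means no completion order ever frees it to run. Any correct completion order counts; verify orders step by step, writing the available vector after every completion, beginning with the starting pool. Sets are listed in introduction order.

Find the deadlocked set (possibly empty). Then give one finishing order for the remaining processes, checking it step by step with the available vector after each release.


Nothing here is deadlocked.
Key observation: J6 can run right away; the returned allocation unlocks the remaining processes in turn.
A valid finishing order for the others: J6, J4, J5, J8, J7. Check, step by step:
  pool = (1, 1)
  run J6 (needs (0, 1), free (1, 1)); after release of (1, 2) the pool is (2, 3)
  run J4 (needs (2, 1), free (2, 3)); after release of (3, 2) the pool is (5, 5)
  run J5 (needs (1, 4), free (5, 5)); after release of (1, 0) the pool is (6, 5)
  run J8 (needs (3, 0), free (6, 5)); after release of (0, 1) the pool is (6, 6)
  run J7 (needs (5, 3), free (6, 6)); after release of (1, 1) the pool is (7, 7)
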